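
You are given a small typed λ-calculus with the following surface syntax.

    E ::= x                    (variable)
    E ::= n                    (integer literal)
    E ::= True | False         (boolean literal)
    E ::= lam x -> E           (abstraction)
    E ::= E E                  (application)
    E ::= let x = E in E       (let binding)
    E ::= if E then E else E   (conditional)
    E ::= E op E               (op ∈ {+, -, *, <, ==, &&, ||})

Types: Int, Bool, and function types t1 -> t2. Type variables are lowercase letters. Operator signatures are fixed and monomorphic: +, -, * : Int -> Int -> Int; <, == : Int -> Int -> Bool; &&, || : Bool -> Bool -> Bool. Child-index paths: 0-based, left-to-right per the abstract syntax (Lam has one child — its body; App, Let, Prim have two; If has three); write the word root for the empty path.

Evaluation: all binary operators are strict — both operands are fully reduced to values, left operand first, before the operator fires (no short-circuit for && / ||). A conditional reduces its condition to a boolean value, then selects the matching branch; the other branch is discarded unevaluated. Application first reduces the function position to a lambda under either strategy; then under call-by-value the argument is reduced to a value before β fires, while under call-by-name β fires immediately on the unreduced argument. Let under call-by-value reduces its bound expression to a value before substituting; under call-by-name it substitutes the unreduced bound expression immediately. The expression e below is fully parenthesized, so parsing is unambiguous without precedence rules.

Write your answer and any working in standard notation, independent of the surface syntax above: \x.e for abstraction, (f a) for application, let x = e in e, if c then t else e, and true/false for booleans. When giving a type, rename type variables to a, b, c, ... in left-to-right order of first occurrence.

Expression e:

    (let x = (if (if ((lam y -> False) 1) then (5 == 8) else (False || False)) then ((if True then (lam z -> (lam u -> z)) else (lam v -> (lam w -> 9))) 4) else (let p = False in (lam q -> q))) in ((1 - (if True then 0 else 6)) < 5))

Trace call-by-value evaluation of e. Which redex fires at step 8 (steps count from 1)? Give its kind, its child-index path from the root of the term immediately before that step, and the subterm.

Working:
step 0: (let x = (if (if ((\y.false) 1) then (5 == 8) else (false || false)) then ((if true then (\z.(\u.z)) else (\v.(\w.9))) 4) else (let p = false in (\q.q))) in ((1 - (if true then 0 else 6)) < 5))
step 1: [beta@0.0.0] (let x = (if (if false then (5 == 8) else (false || false)) then ((if true then (\z.(\u.z)) else (\v.(\w.9))) 4) else (let p = false in (\q.q))) in ((1 - (if true then 0 else 6)) < 5))
step 2: [if@0.0] (let x = (if (false || false) then ((if true then (\z.(\u.z)) else (\v.(\w.9))) 4) else (let p = false in (\q.q))) in ((1 - (if true then 0 else 6)) < 5))
step 3: [delta@0.0] (let x = (if false then ((if true then (\z.(\u.z)) else (\v.(\w.9))) 4) else (let p = false in (\q.q))) in ((1 - (if true then 0 else 6)) < 5))
step 4: [if@0] (let x = (let p = false in (\q.q)) in ((1 - (if true then 0 else 6)) < 5))
step 5: [let@0] (let x = (\q.q) in ((1 - (if true then 0 else 6)) < 5))
step 6: [let@root] ((1 - (if true then 0 else 6)) < 5)
step 7: [if@0.1] ((1 - 0) < 5)
step 8: [delta@0] (1 < 5)

Answer: delta at 0 : (1 - 0)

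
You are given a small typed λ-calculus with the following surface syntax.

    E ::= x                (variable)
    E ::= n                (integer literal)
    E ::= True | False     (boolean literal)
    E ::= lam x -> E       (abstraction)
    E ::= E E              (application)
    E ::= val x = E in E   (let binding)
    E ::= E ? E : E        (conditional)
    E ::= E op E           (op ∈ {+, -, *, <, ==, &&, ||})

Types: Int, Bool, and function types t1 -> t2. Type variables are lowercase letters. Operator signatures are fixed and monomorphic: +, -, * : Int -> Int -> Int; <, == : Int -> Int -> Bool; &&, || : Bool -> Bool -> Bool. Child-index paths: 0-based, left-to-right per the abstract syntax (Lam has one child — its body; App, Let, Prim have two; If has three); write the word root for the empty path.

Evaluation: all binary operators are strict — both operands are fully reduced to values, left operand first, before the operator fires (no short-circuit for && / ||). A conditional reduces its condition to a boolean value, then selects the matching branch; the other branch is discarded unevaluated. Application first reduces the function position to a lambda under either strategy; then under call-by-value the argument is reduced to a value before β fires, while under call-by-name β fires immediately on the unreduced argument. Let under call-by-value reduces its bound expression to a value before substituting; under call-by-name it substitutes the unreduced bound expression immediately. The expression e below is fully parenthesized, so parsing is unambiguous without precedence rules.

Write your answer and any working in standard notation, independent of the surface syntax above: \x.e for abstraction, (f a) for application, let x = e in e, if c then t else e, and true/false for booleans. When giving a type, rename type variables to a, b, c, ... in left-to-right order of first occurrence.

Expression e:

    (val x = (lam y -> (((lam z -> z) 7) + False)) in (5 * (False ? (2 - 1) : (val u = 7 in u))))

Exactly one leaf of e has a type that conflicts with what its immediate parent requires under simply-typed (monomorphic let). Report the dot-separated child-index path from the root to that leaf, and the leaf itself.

Answer: 0.0.1 : false

Working:
z : b
\z._ : b -> b
  unify b -> b ~ Int -> c
  unify b ~ Int
  unify Int ~ c
_ _ : Int
  unify Int ~ Int
  unify Bool ~ Int
  FAIL: mismatch Bool ~ Int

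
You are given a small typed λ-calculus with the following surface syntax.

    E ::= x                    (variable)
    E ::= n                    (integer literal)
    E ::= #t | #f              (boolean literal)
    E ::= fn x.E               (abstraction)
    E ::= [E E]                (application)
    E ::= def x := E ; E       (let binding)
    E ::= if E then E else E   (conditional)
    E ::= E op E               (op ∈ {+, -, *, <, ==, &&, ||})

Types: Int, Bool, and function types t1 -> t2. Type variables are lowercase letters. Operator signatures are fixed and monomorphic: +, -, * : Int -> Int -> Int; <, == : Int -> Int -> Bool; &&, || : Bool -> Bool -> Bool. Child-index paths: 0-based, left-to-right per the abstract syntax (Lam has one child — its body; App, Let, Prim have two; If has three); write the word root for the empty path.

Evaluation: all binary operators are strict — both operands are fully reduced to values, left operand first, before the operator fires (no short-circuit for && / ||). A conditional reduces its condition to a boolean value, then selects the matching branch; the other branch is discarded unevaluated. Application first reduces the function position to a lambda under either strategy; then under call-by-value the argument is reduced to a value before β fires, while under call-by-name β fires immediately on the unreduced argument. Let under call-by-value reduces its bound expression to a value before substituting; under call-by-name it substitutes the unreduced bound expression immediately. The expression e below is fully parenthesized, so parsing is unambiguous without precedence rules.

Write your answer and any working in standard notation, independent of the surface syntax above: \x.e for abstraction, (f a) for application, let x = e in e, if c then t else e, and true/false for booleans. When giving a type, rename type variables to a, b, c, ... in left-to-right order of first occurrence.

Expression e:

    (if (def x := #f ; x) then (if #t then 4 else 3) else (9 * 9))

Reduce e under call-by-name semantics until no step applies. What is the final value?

Working:
step 0: (if (let x = false in x) then (if true then 4 else 3) else (9 * 9))
step 1: [let@0] (if false then (if true then 4 else 3) else (9 * 9))
step 2: [if@root] (9 * 9)
step 3: [delta@root] 81

Answer: 81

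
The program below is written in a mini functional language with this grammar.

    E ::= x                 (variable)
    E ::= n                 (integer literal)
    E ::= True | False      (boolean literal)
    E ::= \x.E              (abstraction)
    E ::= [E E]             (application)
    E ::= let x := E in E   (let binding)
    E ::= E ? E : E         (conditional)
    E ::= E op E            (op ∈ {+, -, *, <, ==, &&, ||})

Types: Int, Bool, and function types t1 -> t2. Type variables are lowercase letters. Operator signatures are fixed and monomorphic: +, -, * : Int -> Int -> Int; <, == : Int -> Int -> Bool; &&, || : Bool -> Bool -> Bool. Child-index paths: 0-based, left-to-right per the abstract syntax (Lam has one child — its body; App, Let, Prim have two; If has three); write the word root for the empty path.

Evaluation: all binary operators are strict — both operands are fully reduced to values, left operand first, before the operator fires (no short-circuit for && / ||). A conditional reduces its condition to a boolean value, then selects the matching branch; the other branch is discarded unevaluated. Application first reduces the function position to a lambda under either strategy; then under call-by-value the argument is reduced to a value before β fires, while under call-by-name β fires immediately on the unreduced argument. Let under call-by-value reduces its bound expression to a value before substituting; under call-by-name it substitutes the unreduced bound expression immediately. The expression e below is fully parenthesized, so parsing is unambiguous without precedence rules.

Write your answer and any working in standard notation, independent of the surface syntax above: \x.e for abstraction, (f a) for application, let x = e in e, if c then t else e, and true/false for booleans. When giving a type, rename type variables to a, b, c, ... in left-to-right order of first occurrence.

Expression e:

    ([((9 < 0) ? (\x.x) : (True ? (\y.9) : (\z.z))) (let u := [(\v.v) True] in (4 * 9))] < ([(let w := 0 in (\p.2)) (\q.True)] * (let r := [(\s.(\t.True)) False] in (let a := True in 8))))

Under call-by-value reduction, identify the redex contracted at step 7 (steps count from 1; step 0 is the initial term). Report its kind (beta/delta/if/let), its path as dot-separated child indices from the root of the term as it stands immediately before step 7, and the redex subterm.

Trace:
step 0: (((if (9 < 0) then (\x.x) else (if true then (\y.9) else (\z.z))) (let u = ((\v.v) true) in (4 * 9))) < (((let w = 0 in (\p.2)) (\q.true)) * (let r = ((\s.(\t.true)) false) in (let a = true in 8))))
step 1: [delta@0.0.0] (((if false then (\x.x) else (if true then (\y.9) else (\z.z))) (let u = ((\v.v) true) in (4 * 9))) < (((let w = 0 in (\p.2)) (\q.true)) * (let r = ((\s.(\t.true)) false) in (let a = true in 8))))
step 2: [if@0.0] (((if true then (\y.9) else (\z.z)) (let u = ((\v.v) true) in (4 * 9))) < (((let w = 0 in (\p.2)) (\q.true)) * (let r = ((\s.(\t.true)) false) in (let a = true in 8))))
step 3: [if@0.0] (((\y.9) (let u = ((\v.v) true) in (4 * 9))) < (((let w = 0 in (\p.2)) (\q.true)) * (let r = ((\s.(\t.true)) false) in (let a = true in 8))))
step 4: [beta@0.1.0] (((\y.9) (let u = true in (4 * 9))) < (((let w = 0 in (\p.2)) (\q.true)) * (let r = ((\s.(\t.true)) false) in (let a = true in 8))))
step 5: [let@0.1] (((\y.9) (4 * 9)) < (((let w = 0 in (\p.2)) (\q.true)) * (let r = ((\s.(\t.true)) false) in (let a = true in 8))))
step 6: [delta@0.1] (((\y.9) 36) < (((let w = 0 in (\p.2)) (\q.true)) * (let r = ((\s.(\t.true)) false) in (let a = true in 8))))
step 7: [beta@0] (9 < (((let w = 0 in (\p.2)) (\q.true)) * (let r = ((\s.(\t.true)) false) in (let a = true in 8))))

Answer: beta at 0 : ((\y.9) 36)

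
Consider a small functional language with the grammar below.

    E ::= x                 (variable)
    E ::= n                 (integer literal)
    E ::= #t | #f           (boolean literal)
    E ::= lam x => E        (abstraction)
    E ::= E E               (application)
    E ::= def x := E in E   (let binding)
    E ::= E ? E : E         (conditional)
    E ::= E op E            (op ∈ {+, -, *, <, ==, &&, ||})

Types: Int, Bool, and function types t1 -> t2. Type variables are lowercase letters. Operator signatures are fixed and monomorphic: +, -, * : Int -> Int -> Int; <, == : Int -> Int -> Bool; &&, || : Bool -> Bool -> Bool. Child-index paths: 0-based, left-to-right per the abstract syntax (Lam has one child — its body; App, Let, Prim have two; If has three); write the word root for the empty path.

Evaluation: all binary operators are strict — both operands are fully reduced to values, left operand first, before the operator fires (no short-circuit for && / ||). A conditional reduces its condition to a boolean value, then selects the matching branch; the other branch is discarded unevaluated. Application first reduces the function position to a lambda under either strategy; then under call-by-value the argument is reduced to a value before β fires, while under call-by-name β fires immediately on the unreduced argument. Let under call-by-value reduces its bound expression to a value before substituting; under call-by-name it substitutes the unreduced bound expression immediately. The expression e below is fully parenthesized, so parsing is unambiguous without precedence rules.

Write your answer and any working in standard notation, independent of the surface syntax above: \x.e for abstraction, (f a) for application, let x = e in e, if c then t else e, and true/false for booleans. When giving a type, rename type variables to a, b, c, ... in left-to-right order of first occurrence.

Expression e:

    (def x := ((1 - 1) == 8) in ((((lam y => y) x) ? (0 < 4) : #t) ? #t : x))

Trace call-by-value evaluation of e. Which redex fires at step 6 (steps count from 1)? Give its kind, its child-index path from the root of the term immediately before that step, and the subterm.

Working:
step 0: (let x = ((1 - 1) == 8) in (if (if ((\y.y) x) then (0 < 4) else true) then true else x))
step 1: [delta@0.0] (let x = (0 == 8) in (if (if ((\y.y) x) then (0 < 4) else true) then true else x))
step 2: [delta@0] (let x = false in (if (if ((\y.y) x) then (0 < 4) else true) then true else x))
step 3: [let@root] (if (if ((\y.y) false) then (0 < 4) else true) then true else false)
step 4: [beta@0.0] (if (if false then (0 < 4) else true) then true else false)
step 5: [if@0] (if true then true else false)
step 6: [if@root] true

Answer: if at root : (if true then true else false)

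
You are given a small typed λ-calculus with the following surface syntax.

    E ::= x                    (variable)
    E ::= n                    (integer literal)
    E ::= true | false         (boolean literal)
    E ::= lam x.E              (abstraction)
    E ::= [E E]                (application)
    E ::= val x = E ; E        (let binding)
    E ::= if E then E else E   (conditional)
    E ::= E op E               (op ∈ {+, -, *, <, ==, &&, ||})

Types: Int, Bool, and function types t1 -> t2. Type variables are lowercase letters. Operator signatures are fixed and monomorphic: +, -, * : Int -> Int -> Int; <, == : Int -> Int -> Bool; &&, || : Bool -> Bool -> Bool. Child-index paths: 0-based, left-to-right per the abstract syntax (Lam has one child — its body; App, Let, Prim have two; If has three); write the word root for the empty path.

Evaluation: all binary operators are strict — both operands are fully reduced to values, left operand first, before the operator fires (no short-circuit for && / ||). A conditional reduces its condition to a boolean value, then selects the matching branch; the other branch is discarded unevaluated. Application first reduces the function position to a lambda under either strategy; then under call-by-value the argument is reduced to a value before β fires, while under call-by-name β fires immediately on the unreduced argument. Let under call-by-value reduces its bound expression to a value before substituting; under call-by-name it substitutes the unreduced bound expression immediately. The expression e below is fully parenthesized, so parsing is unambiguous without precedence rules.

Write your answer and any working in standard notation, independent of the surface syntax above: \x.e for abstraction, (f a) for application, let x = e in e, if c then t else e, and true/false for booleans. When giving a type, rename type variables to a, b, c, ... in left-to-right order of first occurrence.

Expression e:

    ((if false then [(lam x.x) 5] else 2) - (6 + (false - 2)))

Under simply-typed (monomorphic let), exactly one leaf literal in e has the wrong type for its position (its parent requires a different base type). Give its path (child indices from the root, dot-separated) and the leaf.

Working:
  unify Bool ~ Bool
x : a
\x._ : a -> a
  unify a -> a ~ Int -> b
  unify a ~ Int
  unify Int ~ b
_ _ : Int
  unify Int ~ Int
  unify Int ~ Int
  unify Int ~ Int
  unify Bool ~ Int
  FAIL: mismatch Bool ~ Int

Answer: 1.1.0 : false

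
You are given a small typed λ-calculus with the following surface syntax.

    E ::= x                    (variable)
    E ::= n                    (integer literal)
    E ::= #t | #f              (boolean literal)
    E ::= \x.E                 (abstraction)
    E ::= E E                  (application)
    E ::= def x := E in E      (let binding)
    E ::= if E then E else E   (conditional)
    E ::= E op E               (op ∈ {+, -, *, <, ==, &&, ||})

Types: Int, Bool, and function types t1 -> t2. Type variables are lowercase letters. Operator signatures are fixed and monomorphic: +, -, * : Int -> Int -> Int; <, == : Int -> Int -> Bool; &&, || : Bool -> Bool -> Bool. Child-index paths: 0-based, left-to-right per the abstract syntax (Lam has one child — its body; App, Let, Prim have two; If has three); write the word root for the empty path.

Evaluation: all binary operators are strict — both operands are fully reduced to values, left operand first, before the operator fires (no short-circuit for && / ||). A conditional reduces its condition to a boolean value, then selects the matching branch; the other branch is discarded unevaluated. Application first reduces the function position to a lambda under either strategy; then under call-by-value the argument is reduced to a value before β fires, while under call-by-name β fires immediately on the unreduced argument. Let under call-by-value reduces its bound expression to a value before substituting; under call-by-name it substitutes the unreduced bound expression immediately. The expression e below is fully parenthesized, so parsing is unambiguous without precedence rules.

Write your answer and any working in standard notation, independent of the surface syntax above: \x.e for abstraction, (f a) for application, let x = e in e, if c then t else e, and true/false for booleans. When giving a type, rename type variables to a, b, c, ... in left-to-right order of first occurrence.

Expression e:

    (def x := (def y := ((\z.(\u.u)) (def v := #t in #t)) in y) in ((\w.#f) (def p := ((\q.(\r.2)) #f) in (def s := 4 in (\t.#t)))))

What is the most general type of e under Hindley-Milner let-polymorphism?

Working:
u : b
\u._ : b -> b
\z._ : a -> b -> b
let v : Bool
  unify a -> b -> b ~ Bool -> c
  unify a ~ Bool
  unify b -> b ~ c
_ _ : b -> b
let y : forall. b -> b
y : d -> d
let x : forall. d -> d
\w._ : e -> Bool
\r._ : g -> Int
\q._ : f -> g -> Int
  unify f -> g -> Int ~ Bool -> h
  unify f ~ Bool
  unify g -> Int ~ h
_ _ : g -> Int
let p : forall. g -> Int
let s : Int
\t._ : i -> Bool
  unify e -> Bool ~ (i -> Bool) -> j
  unify e ~ i -> Bool
  unify Bool ~ j
_ _ : Bool

Answer: Bool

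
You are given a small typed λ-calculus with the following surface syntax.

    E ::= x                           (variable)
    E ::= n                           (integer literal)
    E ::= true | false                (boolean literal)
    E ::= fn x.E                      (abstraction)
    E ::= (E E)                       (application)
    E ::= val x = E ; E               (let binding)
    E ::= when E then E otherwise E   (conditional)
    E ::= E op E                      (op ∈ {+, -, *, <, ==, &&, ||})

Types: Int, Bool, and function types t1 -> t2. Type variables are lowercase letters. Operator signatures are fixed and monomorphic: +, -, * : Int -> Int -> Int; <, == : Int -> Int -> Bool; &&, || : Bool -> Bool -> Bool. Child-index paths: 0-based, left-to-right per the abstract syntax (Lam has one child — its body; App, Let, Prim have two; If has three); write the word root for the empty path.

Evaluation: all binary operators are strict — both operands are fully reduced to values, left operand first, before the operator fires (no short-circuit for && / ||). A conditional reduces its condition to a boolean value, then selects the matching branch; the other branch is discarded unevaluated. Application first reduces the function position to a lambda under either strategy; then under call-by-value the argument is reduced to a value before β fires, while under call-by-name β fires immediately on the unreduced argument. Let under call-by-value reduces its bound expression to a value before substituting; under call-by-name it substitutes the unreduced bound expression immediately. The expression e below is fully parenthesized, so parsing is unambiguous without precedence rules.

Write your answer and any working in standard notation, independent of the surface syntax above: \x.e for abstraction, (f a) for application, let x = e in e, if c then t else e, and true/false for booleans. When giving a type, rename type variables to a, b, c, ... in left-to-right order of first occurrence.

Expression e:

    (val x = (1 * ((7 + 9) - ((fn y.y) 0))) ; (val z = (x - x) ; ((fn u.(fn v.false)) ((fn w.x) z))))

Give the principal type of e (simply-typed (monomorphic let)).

Working:
  unify Int ~ Int
  unify Int ~ Int
  unify Int ~ Int
  unify Int ~ Int
y : a
\y._ : a -> a
  unify a -> a ~ Int -> b
  unify a ~ Int
  unify Int ~ b
_ _ : Int
  unify Int ~ Int
  unify Int ~ Int
let x : Int
x : Int
  unify Int ~ Int
x : Int
  unify Int ~ Int
let z : Int
\v._ : d -> Bool
\u._ : c -> d -> Bool
x : Int
\w._ : e -> Int
z : Int
  unify e -> Int ~ Int -> f
  unify e ~ Int
  unify Int ~ f
_ _ : Int
  unify c -> d -> Bool ~ Int -> g
  unify c ~ Int
  unify d -> Bool ~ g
_ _ : d -> Bool

Answer: a -> Bool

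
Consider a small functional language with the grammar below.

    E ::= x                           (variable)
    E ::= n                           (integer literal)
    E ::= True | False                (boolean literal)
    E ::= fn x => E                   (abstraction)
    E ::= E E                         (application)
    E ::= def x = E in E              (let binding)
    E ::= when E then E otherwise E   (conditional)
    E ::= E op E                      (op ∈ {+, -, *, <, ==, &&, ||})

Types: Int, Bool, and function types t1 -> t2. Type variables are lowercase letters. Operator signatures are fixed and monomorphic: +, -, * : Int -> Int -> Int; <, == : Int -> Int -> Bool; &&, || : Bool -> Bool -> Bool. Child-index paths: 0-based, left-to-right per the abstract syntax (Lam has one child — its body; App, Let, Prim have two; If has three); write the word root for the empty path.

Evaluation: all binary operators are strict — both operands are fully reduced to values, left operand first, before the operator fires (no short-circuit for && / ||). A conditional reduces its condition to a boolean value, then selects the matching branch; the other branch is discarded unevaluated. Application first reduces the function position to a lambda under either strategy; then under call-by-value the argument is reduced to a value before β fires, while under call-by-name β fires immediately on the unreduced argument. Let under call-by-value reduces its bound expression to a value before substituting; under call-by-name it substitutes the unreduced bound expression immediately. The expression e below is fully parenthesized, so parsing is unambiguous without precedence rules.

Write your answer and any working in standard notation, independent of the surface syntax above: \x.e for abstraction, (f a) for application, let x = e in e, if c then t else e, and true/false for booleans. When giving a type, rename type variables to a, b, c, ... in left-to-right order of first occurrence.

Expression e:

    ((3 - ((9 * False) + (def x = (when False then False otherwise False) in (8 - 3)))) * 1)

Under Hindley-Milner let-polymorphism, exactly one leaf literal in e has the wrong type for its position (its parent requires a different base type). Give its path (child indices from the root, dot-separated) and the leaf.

Working:
  unify Int ~ Int
  unify Int ~ Int
  unify Bool ~ Int
  FAIL: mismatch Bool ~ Int

Answer: 0.1.0.1 : false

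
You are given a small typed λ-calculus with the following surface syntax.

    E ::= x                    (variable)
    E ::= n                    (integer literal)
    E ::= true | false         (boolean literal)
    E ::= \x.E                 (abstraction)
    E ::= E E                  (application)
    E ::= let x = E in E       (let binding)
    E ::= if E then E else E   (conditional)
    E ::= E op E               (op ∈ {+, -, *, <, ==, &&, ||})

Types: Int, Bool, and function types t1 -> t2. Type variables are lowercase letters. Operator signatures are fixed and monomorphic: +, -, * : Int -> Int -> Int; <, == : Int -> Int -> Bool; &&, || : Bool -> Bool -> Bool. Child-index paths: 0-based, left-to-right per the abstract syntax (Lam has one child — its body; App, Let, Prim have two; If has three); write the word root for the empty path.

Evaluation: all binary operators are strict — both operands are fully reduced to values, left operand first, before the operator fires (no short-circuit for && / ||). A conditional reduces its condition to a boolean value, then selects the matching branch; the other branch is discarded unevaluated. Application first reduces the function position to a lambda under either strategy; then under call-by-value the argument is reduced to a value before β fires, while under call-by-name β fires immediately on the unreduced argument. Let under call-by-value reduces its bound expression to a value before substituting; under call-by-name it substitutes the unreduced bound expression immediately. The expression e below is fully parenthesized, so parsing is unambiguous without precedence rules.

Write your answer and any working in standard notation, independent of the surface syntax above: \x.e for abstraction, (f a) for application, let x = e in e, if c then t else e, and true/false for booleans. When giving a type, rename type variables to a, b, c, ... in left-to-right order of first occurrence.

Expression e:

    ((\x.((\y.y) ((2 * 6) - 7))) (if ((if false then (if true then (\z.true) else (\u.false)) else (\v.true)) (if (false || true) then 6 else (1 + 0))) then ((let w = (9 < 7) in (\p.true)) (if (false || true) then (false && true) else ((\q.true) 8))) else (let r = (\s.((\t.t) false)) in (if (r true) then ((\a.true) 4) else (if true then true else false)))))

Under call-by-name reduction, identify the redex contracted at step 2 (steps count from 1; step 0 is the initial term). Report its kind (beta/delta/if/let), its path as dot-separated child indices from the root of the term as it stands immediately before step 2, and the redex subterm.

Answer: beta at root : ((\y.y) ((2 * 6) - 7))

Trace:
step 0: ((\x.((\y.y) ((2 * 6) - 7))) (if ((if false then (if true then (\z.true) else (\u.false)) else (\v.true)) (if (false || true) then 6 else (1 + 0))) then ((let w = (9 < 7) in (\p.true)) (if (false || true) then (false && true) else ((\q.true) 8))) else (let r = (\s.((\t.t) false)) in (if (r true) then ((\a.true) 4) else (if true then true else false)))))
step 1: [beta@root] ((\y.y) ((2 * 6) - 7))
step 2: [beta@root] ((2 * 6) - 7)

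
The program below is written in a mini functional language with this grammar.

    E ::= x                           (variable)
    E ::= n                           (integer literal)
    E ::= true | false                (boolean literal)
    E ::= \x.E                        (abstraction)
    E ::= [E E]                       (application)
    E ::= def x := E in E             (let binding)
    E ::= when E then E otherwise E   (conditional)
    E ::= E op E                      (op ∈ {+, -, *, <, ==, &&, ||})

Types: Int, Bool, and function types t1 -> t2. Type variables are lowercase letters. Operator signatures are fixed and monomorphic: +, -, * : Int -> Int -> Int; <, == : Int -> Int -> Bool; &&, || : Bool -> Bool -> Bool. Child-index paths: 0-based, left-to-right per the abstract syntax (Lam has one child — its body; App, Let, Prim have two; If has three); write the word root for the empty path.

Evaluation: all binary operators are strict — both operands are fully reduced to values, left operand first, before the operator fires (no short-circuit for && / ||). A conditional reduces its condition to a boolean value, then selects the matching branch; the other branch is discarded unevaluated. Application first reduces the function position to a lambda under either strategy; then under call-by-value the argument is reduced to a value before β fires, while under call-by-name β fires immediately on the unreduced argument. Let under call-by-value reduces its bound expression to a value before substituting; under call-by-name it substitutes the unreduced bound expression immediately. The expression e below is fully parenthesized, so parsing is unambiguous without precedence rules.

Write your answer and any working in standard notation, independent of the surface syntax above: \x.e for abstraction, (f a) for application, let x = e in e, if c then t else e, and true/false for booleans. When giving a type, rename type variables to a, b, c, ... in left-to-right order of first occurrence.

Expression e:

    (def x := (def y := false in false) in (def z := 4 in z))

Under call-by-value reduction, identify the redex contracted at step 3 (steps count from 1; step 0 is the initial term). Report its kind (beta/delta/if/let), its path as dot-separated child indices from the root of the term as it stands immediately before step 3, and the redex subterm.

Answer: let at root : (let z = 4 in z)

Working:
step 0: (let x = (let y = false in false) in (let z = 4 in z))
step 1: [let@0] (let x = false in (let z = 4 in z))
step 2: [let@root] (let z = 4 in z)
step 3: [let@root] 4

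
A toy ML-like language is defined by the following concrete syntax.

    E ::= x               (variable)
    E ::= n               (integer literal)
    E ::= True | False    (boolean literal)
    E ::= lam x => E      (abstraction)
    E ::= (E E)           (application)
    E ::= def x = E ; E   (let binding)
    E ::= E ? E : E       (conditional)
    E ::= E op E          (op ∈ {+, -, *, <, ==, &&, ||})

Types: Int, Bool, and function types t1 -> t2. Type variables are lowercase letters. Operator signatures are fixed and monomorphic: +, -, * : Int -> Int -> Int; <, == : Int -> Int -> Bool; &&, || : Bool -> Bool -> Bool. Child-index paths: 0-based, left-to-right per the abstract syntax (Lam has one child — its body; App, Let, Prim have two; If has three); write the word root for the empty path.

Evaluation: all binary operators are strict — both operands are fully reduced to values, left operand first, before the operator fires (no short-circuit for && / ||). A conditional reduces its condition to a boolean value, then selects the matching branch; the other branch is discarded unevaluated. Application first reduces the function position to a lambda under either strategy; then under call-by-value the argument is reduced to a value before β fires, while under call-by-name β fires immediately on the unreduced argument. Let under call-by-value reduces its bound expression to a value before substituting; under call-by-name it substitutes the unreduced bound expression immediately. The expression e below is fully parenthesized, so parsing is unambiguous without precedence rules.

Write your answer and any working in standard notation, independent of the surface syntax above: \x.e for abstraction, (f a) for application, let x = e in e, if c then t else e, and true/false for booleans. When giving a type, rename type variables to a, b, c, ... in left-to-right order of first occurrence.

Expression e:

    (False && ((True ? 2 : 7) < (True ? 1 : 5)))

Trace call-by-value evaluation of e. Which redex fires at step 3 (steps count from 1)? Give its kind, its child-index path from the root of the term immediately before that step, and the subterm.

Answer: delta at 1 : (2 < 1)

Working:
step 0: (false && ((if true then 2 else 7) < (if true then 1 else 5)))
step 1: [if@1.0] (false && (2 < (if true then 1 else 5)))
step 2: [if@1.1] (false && (2 < 1))
step 3: [delta@1] (false && false)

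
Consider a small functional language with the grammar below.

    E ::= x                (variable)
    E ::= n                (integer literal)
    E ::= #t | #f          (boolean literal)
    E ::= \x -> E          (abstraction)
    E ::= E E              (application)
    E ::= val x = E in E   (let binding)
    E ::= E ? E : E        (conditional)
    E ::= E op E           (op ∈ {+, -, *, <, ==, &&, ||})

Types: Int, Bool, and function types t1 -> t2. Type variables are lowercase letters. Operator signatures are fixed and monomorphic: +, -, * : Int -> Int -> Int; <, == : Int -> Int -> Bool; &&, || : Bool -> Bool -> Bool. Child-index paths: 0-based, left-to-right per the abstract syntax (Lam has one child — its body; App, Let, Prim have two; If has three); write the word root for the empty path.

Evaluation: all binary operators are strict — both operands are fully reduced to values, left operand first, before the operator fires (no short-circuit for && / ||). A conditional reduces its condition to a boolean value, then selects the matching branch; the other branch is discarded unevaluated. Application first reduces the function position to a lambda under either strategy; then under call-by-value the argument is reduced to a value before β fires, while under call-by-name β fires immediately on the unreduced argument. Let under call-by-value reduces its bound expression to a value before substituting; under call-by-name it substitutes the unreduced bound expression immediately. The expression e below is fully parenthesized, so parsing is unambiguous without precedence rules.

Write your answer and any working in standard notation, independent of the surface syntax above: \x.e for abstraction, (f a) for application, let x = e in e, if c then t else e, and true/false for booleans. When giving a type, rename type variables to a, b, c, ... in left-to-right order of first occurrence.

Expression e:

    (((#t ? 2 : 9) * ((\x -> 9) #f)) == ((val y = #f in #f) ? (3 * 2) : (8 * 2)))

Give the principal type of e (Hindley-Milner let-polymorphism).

Answer: Bool

Trace:
  unify Bool ~ Bool
  unify Int ~ Int
  unify Int ~ Int
\x._ : a -> Int
  unify a -> Int ~ Bool -> b
  unify a ~ Bool
  unify Int ~ b
_ _ : Int
  unify Int ~ Int
  unify Int ~ Int
let y : Bool
  unify Bool ~ Bool
  unify Int ~ Int
  unify Int ~ Int
  unify Int ~ Int
  unify Int ~ Int
  unify Int ~ Int
  unify Int ~ Int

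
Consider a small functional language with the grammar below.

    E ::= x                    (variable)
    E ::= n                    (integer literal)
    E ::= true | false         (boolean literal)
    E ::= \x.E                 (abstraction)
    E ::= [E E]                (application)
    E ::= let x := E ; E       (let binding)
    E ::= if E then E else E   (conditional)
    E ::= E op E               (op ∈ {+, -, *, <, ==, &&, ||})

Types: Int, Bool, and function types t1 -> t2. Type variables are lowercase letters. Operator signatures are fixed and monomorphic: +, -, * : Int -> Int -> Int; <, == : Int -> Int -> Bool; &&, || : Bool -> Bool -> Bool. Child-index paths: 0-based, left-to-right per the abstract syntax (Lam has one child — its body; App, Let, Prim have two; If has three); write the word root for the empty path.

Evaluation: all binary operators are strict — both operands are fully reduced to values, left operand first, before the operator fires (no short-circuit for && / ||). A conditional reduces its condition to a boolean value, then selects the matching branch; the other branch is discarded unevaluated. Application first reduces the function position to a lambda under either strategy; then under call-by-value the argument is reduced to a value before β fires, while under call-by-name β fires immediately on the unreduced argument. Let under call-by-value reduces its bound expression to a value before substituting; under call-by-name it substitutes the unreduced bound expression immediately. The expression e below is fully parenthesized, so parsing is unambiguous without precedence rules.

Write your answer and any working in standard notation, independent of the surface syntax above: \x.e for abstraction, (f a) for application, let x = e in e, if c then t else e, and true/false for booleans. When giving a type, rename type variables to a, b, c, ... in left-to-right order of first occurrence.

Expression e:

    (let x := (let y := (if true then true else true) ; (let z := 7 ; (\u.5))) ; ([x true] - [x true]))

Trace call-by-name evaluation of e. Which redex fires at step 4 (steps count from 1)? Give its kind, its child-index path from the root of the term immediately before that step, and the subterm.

Answer: beta at 0 : ((\u.5) true)

Working:
step 0: (let x = (let y = (if true then true else true) in (let z = 7 in (\u.5))) in ((x true) - (x true)))
step 1: [let@root] (((let y = (if true then true else true) in (let z = 7 in (\u.5))) true) - ((let y = (if true then true else true) in (let z = 7 in (\u.5))) true))
step 2: [let@0.0] (((let z = 7 in (\u.5)) true) - ((let y = (if true then true else true) in (let z = 7 in (\u.5))) true))
step 3: [let@0.0] (((\u.5) true) - ((let y = (if true then true else true) in (let z = 7 in (\u.5))) true))
step 4: [beta@0] (5 - ((let y = (if true then true else true) in (let z = 7 in (\u.5))) true))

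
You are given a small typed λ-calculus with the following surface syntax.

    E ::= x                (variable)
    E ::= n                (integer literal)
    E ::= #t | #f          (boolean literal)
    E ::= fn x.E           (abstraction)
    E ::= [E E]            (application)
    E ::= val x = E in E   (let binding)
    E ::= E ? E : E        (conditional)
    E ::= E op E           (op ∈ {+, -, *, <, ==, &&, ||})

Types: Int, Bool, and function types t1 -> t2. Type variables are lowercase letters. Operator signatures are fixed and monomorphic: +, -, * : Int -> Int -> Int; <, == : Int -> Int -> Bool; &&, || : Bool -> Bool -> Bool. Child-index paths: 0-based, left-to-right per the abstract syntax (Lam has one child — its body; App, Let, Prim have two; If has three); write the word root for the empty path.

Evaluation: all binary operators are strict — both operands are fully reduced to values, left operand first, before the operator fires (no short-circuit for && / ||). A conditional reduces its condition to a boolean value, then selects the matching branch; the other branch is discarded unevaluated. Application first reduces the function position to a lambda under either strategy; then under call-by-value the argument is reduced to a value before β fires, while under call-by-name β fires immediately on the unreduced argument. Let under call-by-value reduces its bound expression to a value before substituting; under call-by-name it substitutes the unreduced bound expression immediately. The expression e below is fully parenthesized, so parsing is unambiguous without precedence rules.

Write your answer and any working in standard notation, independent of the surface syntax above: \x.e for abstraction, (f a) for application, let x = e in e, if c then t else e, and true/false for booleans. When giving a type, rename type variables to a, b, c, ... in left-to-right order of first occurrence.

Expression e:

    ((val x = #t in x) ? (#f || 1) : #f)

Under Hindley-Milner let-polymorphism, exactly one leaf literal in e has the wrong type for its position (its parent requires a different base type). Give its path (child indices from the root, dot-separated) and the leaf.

Trace:
let x : Bool
x : Bool
  unify Bool ~ Bool
  unify Bool ~ Bool
  unify Int ~ Bool
  FAIL: mismatch Int ~ Bool

Answer: 1.1 : 1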